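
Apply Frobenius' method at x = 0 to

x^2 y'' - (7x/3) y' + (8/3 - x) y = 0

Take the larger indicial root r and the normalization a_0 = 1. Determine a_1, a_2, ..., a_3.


Write in Frobenius form y'' + (p(x)/x) y' + (q(x)/x^2) y = 0:
  p(x) = -7/3,  q(x) = 8/3 - x.
Indicial equation: r(r-1) + (-7/3) r + (8/3) = 0 -> roots r_1 = 2, r_2 = 4/3.
Take r = r_1 = 2. Let y(x) = x^r sum_{n>=0} a_n x^n with a_0 = 1.
Substitute y = x^r sum a_n x^n and match x^{r+n}. The recurrence is
  D(n) a_n - 1 a_{n-1} = 0,  where D(n) = (r+n)(r+n-1) + (-7/3)(r+n) + (8/3).
  a_n = 1 / D(n) * a_{n-1}.
Since the indicial polynomial factors as (r - r_1)(r - r_2), D(n) = (r_1 + n - r_1)(r_1 + n - r_2) = n(n + 2/3).
Evaluating step by step (a_0 = 1):
  n = 1: D(1) = 1(1 + 2/3) = 5/3; numerator = 1(1) = 1; a_1 = (1)/(5/3) = 3/5
  n = 2: D(2) = 2(2 + 2/3) = 16/3; numerator = 1(3/5) = 3/5; a_2 = (3/5)/(16/3) = 9/80
  n = 3: D(3) = 3(3 + 2/3) = 11; numerator = 1(9/80) = 9/80; a_3 = (9/80)/(11) = 9/880

r = 2; a_0 = 1; a_1 = 3/5; a_2 = 9/80; a_3 = 9/880


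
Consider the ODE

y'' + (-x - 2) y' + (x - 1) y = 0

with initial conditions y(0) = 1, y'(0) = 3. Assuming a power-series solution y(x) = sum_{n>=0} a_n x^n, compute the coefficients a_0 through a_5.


Ansatz: y(x) = sum_{n>=0} a_n x^n, so y'(x) = sum_{n>=1} n a_n x^(n-1) and y''(x) = sum_{n>=2} n(n-1) a_n x^(n-2).
Substitute into P(x) y'' + Q(x) y' + R(x) y = 0 with P(x) = 1, Q(x) = -x - 2, R(x) = x - 1, and match powers of x.
Initial conditions: a_0 = 1, a_1 = 3.
Setting the coefficient of each power of x to zero and solving order by order (substituting the coefficients already found):
  x^0: 2 a_2 - 2 a_1 - a_0 = 0  ->  2 a_2 = 2 a_1 + a_0 = 7  ->  a_2 = 7/2
  x^1: 6 a_3 - 4 a_2 - 2 a_1 + a_0 = 0  ->  6 a_3 = 4 a_2 + 2 a_1 - a_0 = 19  ->  a_3 = 19/6
  x^2: 12 a_4 - 6 a_3 - 3 a_2 + a_1 = 0  ->  12 a_4 = 6 a_3 + 3 a_2 - a_1 = 53/2  ->  a_4 = 53/24
  x^3: 20 a_5 - 8 a_4 - 4 a_3 + a_2 = 0  ->  20 a_5 = 8 a_4 + 4 a_3 - a_2 = 161/6  ->  a_5 = 161/120
Truncated series: y(x) = 1 + 3 x + (7/2) x^2 + (19/6) x^3 + (53/24) x^4 + (161/120) x^5 + O(x^6).

a_0 = 1; a_1 = 3; a_2 = 7/2; a_3 = 19/6; a_4 = 53/24; a_5 = 161/120


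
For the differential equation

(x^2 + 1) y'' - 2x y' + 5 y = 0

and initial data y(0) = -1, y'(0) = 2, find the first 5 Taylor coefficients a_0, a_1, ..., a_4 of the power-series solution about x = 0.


Ansatz: y(x) = sum_{n>=0} a_n x^n, so y'(x) = sum_{n>=1} n a_n x^(n-1) and y''(x) = sum_{n>=2} n(n-1) a_n x^(n-2).
Substitute into P(x) y'' + Q(x) y' + R(x) y = 0 with P(x) = x^2 + 1, Q(x) = -2x, R(x) = 5, and match powers of x.
Initial conditions: a_0 = -1, a_1 = 2.
Setting the coefficient of each power of x to zero and solving order by order (substituting the coefficients already found):
  x^0: 2 a_2 + 5 a_0 = 0  ->  2 a_2 = -5 a_0 = 5  ->  a_2 = 5/2
  x^1: 6 a_3 + 3 a_1 = 0  ->  6 a_3 = -3 a_1 = -6  ->  a_3 = -1
  x^2: 12 a_4 + 3 a_2 = 0  ->  12 a_4 = -3 a_2 = -15/2  ->  a_4 = -5/8
Truncated series: y(x) = -1 + 2 x + (5/2) x^2 - x^3 - (5/8) x^4 + O(x^5).

a_0 = -1; a_1 = 2; a_2 = 5/2; a_3 = -1; a_4 = -5/8


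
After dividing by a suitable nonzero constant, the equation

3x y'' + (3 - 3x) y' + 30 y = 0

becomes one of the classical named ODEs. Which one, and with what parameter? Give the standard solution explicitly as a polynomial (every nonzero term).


All three coefficients share the factor 3; dividing through by 3 gives  x y'' + (1 - x) y' + 10 y = 0.
This matches the Laguerre equation x y'' + (1 - x) y' + n y = 0 with n = 10; the polynomial solution is L_10(x).
With y = sum_k a_k x^k, matching x^k gives (k+1)k a_{k+1} + (k+1) a_{k+1} - k a_k + n a_k = 0, i.e. (k+1)^2 a_{k+1} = (k - n) a_k = (k - 10) a_k. The right side vanishes at k = 10, so the series terminates at degree 10.
Standard normalization L_n(0) = 1 gives a_0 = 1. Work upward with a_{k+1} = (k - 10) a_k / (k+1)^2:
  a_1 = (0 - 10)(1) / 1^2 = -10/1 = -10
  a_2 = (1 - 10)(-10) / 2^2 = 90/4 = 45/2
  a_3 = (2 - 10)(45/2) / 3^2 = -180/9 = -20
  a_4 = (3 - 10)(-20) / 4^2 = 140/16 = 35/4
  a_5 = (4 - 10)(35/4) / 5^2 = (-105/2)/25 = -21/10
  a_6 = (5 - 10)(-21/10) / 6^2 = (21/2)/36 = 7/24
  a_7 = (6 - 10)(7/24) / 7^2 = (-7/6)/49 = -1/42
  a_8 = (7 - 10)(-1/42) / 8^2 = (1/14)/64 = 1/896
  a_9 = (8 - 10)(1/896) / 9^2 = (-1/448)/81 = -1/36288
  a_10 = (9 - 10)(-1/36288) / 10^2 = (1/36288)/100 = 1/3628800
Hence L_10(x) = x^10/3628800 - x^9/36288 + x^8/896 - x^7/42 + 7 x^6/24 - 21 x^5/10 + 35 x^4/4 - 20 x^3 + 45 x^2/2 - 10 x + 1.

L_10(x); series = x^10/3628800 - x^9/36288 + x^8/896 - x^7/42 + 7 x^6/24 - 21 x^5/10 + 35 x^4/4 - 20 x^3 + 45 x^2/2 - 10 x + 1


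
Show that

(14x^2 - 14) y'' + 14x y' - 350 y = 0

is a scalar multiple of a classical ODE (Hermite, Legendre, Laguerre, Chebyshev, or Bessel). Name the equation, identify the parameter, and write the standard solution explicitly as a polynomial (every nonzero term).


All three coefficients share the factor -14; dividing through by -14 gives  (1 - x^2) y'' - x y' + 25 y = 0.
This matches the Chebyshev equation (1 - x^2) y'' - x y' + n^2 y = 0 (note the -x y' term, not -2x y') with n^2 = 25, so n = 5; the polynomial solution is T_5(x).
With y = sum_k a_k x^k, matching x^k gives (k+2)(k+1) a_{k+2} = (k^2 - n^2) a_k = (k - 5)(k + 5) a_k. The right side vanishes at k = 5, so the series with the parity of 5 terminates at degree 5.
Standard normalization: leading coefficient of T_n is 2^(n-1), so a_5 = 2^4 = 16. Work downward with a_k = (k+1)(k+2) a_{k+2} / ((k - 5)(k + 5)):
  a_3 = (4)(5)(16) / ((3 - 5)(3 + 5)) = 320/(-16) = -20
  a_1 = (2)(3)(-20) / ((1 - 5)(1 + 5)) = -120/(-24) = 5
Hence T_5(x) = 16 x^5 - 20 x^3 + 5 x.

T_5(x); series = 16 x^5 - 20 x^3 + 5 x


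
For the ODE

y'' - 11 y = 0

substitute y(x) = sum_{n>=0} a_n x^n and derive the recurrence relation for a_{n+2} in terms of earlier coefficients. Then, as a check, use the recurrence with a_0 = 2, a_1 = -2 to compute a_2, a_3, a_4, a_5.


Substitute y = sum_n a_n x^n into y'' + (const) y = 0.
y''(x) = sum_{n>=0} (n+2)(n+1) a_{n+2} x^n.
The ODE becomes sum_n [(n+2)(n+1) a_{n+2} - 11 a_n] x^n = 0.
Setting each coefficient to zero gives the recurrence:
  (n+2)(n+1) a_{n+2} - 11 a_n = 0,
  a_{n+2} = 11 / ((n+1)(n+2)) a_n.

Check with a_0 = 2, a_1 = -2 (apply the recurrence for n = 0, 1, 2, 3): a_0 = 2, a_1 = -2, a_2 = 11, a_3 = -11/3, a_4 = 121/12, a_5 = -121/60.

a_{n+2} = 11/((n+1)(n+2)) * a_n; check: a_0 = 2, a_1 = -2, a_2 = 11, a_3 = -11/3, a_4 = 121/12, a_5 = -121/60


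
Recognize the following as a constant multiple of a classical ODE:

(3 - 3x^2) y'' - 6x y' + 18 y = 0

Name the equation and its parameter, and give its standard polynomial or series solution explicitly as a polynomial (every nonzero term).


All three coefficients share the factor 3; dividing through by 3 gives  (1 - x^2) y'' - 2x y' + 6 y = 0.
This matches the Legendre equation (1 - x^2) y'' - 2x y' + n(n+1) y = 0 (note the -2x y' term) with n(n+1) = 6, so n = 2; the polynomial solution is P_2(x).
With y = sum_k a_k x^k, matching x^k gives (k+2)(k+1) a_{k+2} = [k(k+1) - n(n+1)] a_k = (k - 2)(k + 3) a_k. The right side vanishes at k = 2, so the series with the parity of 2 terminates at degree 2.
Standard normalization (P_n(1) = 1): leading coefficient (2n)!/(2^n (n!)^2) = 24/(4*4) = 3/2, so a_2 = 3/2. Work downward with a_k = (k+1)(k+2) a_{k+2} / ((k - 2)(k + 3)):
  a_0 = (1)(2)(3/2) / ((0 - 2)(0 + 3)) = 3/(-6) = -1/2
Hence P_2(x) = 3 x^2/2 - 1/2.

P_2(x); series = 3 x^2/2 - 1/2


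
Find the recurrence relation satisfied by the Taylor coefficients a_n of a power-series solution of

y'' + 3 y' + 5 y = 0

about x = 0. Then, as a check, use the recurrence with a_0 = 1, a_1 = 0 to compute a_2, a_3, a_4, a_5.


Substitute y = sum_n a_n x^n.
y''(x) has coefficient (n+2)(n+1) a_{n+2} at x^n;
3 y'(x) has coefficient 3 (n+1) a_{n+1} at x^n;
5 y(x) has coefficient 5 a_n at x^n.
Matching x^n: (n+2)(n+1) a_{n+2} + 3 (n+1) a_{n+1} + 5 a_n = 0.
Thus a_{n+2} = [-3 (n+1) a_{n+1} - 5 a_n] / ((n+1)(n+2)).

Check with a_0 = 1, a_1 = 0 (apply the recurrence for n = 0, 1, 2, 3): a_0 = 1, a_1 = 0, a_2 = -5/2, a_3 = 5/2, a_4 = -5/6, a_5 = -1/8.

a_(n+2) = [-3 (n+1) a_(n+1) - 5 a_n] / ((n+1)(n+2)); check: a_0 = 1, a_1 = 0, a_2 = -5/2, a_3 = 5/2, a_4 = -5/6, a_5 = -1/8


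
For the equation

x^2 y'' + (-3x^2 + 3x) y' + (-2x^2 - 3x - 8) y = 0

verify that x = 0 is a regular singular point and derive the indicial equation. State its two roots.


Divide by x^2 to reach normal form y'' + P_1(x) y' + P_2(x) y = 0 with P_1(x) = -3 + 3/x and P_2(x) = -2 - 3/x - 8/x^2.
x = 0 is a singular point because the y'-coefficient -3 + 3/x has a pole at x = 0 and the y-coefficient -2 - 3/x - 8/x^2 has a pole at x = 0.
It is a regular singular point because x P_1(x) = p(x) = 3 - 3x and x^2 P_2(x) = q(x) = -2x^2 - 3x - 8 are polynomials, hence analytic at x = 0.
p(0) = 3,  q(0) = -8.
Indicial equation: r(r-1) + p(0) r + q(0) = 0, i.e. r^2 + (p(0) - 1) r + q(0) = 0, i.e. r^2 + 2 r - 8 = 0.
Discriminant: (2)^2 - 4(-8) = 36, so r = (-2 ± 6)/2.
Solving: r_1 = 2, r_2 = -4.

indicial: r^2 + 2 r - 8 = 0; roots r_1 = 2, r_2 = -4


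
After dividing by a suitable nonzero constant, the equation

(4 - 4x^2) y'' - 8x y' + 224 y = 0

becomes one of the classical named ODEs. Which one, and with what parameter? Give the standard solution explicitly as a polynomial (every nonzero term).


All three coefficients share the factor 4; dividing through by 4 gives  (1 - x^2) y'' - 2x y' + 56 y = 0.
This matches the Legendre equation (1 - x^2) y'' - 2x y' + n(n+1) y = 0 (note the -2x y' term) with n(n+1) = 56, so n = 7; the polynomial solution is P_7(x).
With y = sum_k a_k x^k, matching x^k gives (k+2)(k+1) a_{k+2} = [k(k+1) - n(n+1)] a_k = (k - 7)(k + 8) a_k. The right side vanishes at k = 7, so the series with the parity of 7 terminates at degree 7.
Standard normalization (P_n(1) = 1): leading coefficient (2n)!/(2^n (n!)^2) = 87178291200/(128*25401600) = 429/16, so a_7 = 429/16. Work downward with a_k = (k+1)(k+2) a_{k+2} / ((k - 7)(k + 8)):
  a_5 = (6)(7)(429/16) / ((5 - 7)(5 + 8)) = (9009/8)/(-26) = -693/16
  a_3 = (4)(5)(-693/16) / ((3 - 7)(3 + 8)) = (-3465/4)/(-44) = 315/16
  a_1 = (2)(3)(315/16) / ((1 - 7)(1 + 8)) = (945/8)/(-54) = -35/16
Hence P_7(x) = 429 x^7/16 - 693 x^5/16 + 315 x^3/16 - 35 x/16.

P_7(x); series = 429 x^7/16 - 693 x^5/16 + 315 x^3/16 - 35 x/16


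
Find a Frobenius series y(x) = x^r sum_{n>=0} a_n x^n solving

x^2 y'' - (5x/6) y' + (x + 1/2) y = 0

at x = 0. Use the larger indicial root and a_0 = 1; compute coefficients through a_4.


Write in Frobenius form y'' + (p(x)/x) y' + (q(x)/x^2) y = 0:
  p(x) = -5/6,  q(x) = x + 1/2.
Indicial equation: r(r-1) + (-5/6) r + (1/2) = 0 -> roots r_1 = 3/2, r_2 = 1/3.
Take r = r_1 = 3/2. Let y(x) = x^r sum_{n>=0} a_n x^n with a_0 = 1.
Substitute y = x^r sum a_n x^n and match x^{r+n}. The recurrence is
  D(n) a_n + 1 a_{n-1} = 0,  where D(n) = (r+n)(r+n-1) + (-5/6)(r+n) + (1/2).
  a_n = -1 / D(n) * a_{n-1}.
Since the indicial polynomial factors as (r - r_1)(r - r_2), D(n) = (r_1 + n - r_1)(r_1 + n - r_2) = n(n + 7/6).
Evaluating step by step (a_0 = 1):
  n = 1: D(1) = 1(1 + 7/6) = 13/6; numerator = -1(1) = -1; a_1 = (-1)/(13/6) = -6/13
  n = 2: D(2) = 2(2 + 7/6) = 19/3; numerator = -1(-6/13) = 6/13; a_2 = (6/13)/(19/3) = 18/247
  n = 3: D(3) = 3(3 + 7/6) = 25/2; numerator = -1(18/247) = -18/247; a_3 = (-18/247)/(25/2) = -36/6175
  n = 4: D(4) = 4(4 + 7/6) = 62/3; numerator = -1(-36/6175) = 36/6175; a_4 = (36/6175)/(62/3) = 54/191425

r = 3/2; a_0 = 1; a_1 = -6/13; a_2 = 18/247; a_3 = -36/6175; a_4 = 54/191425


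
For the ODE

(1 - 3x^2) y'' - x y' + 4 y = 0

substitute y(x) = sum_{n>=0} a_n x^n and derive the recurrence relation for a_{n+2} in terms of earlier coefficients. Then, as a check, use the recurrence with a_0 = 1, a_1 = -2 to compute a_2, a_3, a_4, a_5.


Substitute y = sum_n a_n x^n.
(1 - 3 x^2) y'' contributes (n+2)(n+1) a_{n+2} - 3 n(n-1) a_n at x^n.
-x y'(x) contributes -n a_n at x^n.
4 y(x) contributes 4 a_n at x^n.
Matching x^n: (n+2)(n+1) a_{n+2} + (-3 n(n-1) - n + 4) a_n = 0.
Thus a_{n+2} = (3 n(n-1) + n - 4) / ((n+1)(n+2)) * a_n.

Check with a_0 = 1, a_1 = -2 (apply the recurrence for n = 0, 1, 2, 3): a_0 = 1, a_1 = -2, a_2 = -2, a_3 = 1, a_4 = -2/3, a_5 = 17/20.

a_(n+2) = (3 n(n-1) + n - 4) / ((n+1)(n+2)) * a_n; check: a_0 = 1, a_1 = -2, a_2 = -2, a_3 = 1, a_4 = -2/3, a_5 = 17/20


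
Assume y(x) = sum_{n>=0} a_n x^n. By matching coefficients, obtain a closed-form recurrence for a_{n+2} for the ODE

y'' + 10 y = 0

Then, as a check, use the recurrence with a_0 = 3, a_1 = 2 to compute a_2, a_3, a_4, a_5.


Substitute y = sum_n a_n x^n into y'' + (const) y = 0.
y''(x) = sum_{n>=0} (n+2)(n+1) a_{n+2} x^n.
The ODE becomes sum_n [(n+2)(n+1) a_{n+2} + 10 a_n] x^n = 0.
Setting each coefficient to zero gives the recurrence:
  (n+2)(n+1) a_{n+2} + 10 a_n = 0,
  a_{n+2} = -10 / ((n+1)(n+2)) a_n.

Check with a_0 = 3, a_1 = 2 (apply the recurrence for n = 0, 1, 2, 3): a_0 = 3, a_1 = 2, a_2 = -15, a_3 = -10/3, a_4 = 25/2, a_5 = 5/3.

a_{n+2} = -10/((n+1)(n+2)) * a_n; check: a_0 = 3, a_1 = 2, a_2 = -15, a_3 = -10/3, a_4 = 25/2, a_5 = 5/3


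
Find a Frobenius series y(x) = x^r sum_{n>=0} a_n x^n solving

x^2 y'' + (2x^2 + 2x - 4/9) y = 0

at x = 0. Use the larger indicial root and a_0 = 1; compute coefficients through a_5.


Write in Frobenius form y'' + (p(x)/x) y' + (q(x)/x^2) y = 0:
  p(x) = 0,  q(x) = 2x^2 + 2x - 4/9.
Indicial equation: r(r-1) + (0) r + (-4/9) = 0 -> roots r_1 = 4/3, r_2 = -1/3.
Take r = r_1 = 4/3. Let y(x) = x^r sum_{n>=0} a_n x^n with a_0 = 1.
Substitute y = x^r sum a_n x^n and match x^{r+n}. The recurrence is
  D(n) a_n + 2 a_{n-1} + 2 a_{n-2} = 0,  where D(n) = (r+n)(r+n-1) + (0)(r+n) + (-4/9).
  a_n = [-2 a_{n-1} - 2 a_{n-2}] / D(n).
Since the indicial polynomial factors as (r - r_1)(r - r_2), D(n) = (r_1 + n - r_1)(r_1 + n - r_2) = n(n + 5/3).
Evaluating step by step (a_0 = 1):
  n = 1: D(1) = 1(1 + 5/3) = 8/3; numerator = -2(1) = -2; a_1 = (-2)/(8/3) = -3/4
  n = 2: D(2) = 2(2 + 5/3) = 22/3; numerator = -2(-3/4) - 2(1) = -1/2; a_2 = (-1/2)/(22/3) = -3/44
  n = 3: D(3) = 3(3 + 5/3) = 14; numerator = -2(-3/44) - 2(-3/4) = 18/11; a_3 = (18/11)/(14) = 9/77
  n = 4: D(4) = 4(4 + 5/3) = 68/3; numerator = -2(9/77) - 2(-3/44) = -15/154; a_4 = (-15/154)/(68/3) = -45/10472
  n = 5: D(5) = 5(5 + 5/3) = 100/3; numerator = -2(-45/10472) - 2(9/77) = -1179/5236; a_5 = (-1179/5236)/(100/3) = -3537/523600

r = 4/3; a_0 = 1; a_1 = -3/4; a_2 = -3/44; a_3 = 9/77; a_4 = -45/10472; a_5 = -3537/523600


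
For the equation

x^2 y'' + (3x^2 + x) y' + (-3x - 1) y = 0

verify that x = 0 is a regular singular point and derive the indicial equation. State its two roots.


Divide by x^2 to reach normal form y'' + P_1(x) y' + P_2(x) y = 0 with P_1(x) = 3 + 1/x and P_2(x) = -3/x - 1/x^2.
x = 0 is a singular point because the y'-coefficient 3 + 1/x has a pole at x = 0 and the y-coefficient -3/x - 1/x^2 has a pole at x = 0.
It is a regular singular point because x P_1(x) = p(x) = 3x + 1 and x^2 P_2(x) = q(x) = -3x - 1 are polynomials, hence analytic at x = 0.
p(0) = 1,  q(0) = -1.
Indicial equation: r(r-1) + p(0) r + q(0) = 0, i.e. r^2 + (p(0) - 1) r + q(0) = 0, i.e. r^2 - 1 = 0.
Discriminant: (0)^2 - 4(-1) = 4, so r = (0 ± 2)/2.
Solving: r_1 = 1, r_2 = -1.

indicial: r^2 - 1 = 0; roots r_1 = 1, r_2 = -1


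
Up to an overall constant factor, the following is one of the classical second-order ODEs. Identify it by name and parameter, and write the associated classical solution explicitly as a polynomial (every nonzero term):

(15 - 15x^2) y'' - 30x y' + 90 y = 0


All three coefficients share the factor 15; dividing through by 15 gives  (1 - x^2) y'' - 2x y' + 6 y = 0.
This matches the Legendre equation (1 - x^2) y'' - 2x y' + n(n+1) y = 0 (note the -2x y' term) with n(n+1) = 6, so n = 2; the polynomial solution is P_2(x).
With y = sum_k a_k x^k, matching x^k gives (k+2)(k+1) a_{k+2} = [k(k+1) - n(n+1)] a_k = (k - 2)(k + 3) a_k. The right side vanishes at k = 2, so the series with the parity of 2 terminates at degree 2.
Standard normalization (P_n(1) = 1): leading coefficient (2n)!/(2^n (n!)^2) = 24/(4*4) = 3/2, so a_2 = 3/2. Work downward with a_k = (k+1)(k+2) a_{k+2} / ((k - 2)(k + 3)):
  a_0 = (1)(2)(3/2) / ((0 - 2)(0 + 3)) = 3/(-6) = -1/2
Hence P_2(x) = 3 x^2/2 - 1/2.

P_2(x); series = 3 x^2/2 - 1/2


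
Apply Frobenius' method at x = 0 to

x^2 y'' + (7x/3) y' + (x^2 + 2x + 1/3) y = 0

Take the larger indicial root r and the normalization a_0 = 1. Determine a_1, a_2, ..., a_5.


Write in Frobenius form y'' + (p(x)/x) y' + (q(x)/x^2) y = 0:
  p(x) = 7/3,  q(x) = x^2 + 2x + 1/3.
Indicial equation: r(r-1) + (7/3) r + (1/3) = 0 -> roots r_1 = -1/3, r_2 = -1.
Take r = r_1 = -1/3. Let y(x) = x^r sum_{n>=0} a_n x^n with a_0 = 1.
Substitute y = x^r sum a_n x^n and match x^{r+n}. The recurrence is
  D(n) a_n + 2 a_{n-1} + 1 a_{n-2} = 0,  where D(n) = (r+n)(r+n-1) + (7/3)(r+n) + (1/3).
  a_n = [-2 a_{n-1} - 1 a_{n-2}] / D(n).
Since the indicial polynomial factors as (r - r_1)(r - r_2), D(n) = (r_1 + n - r_1)(r_1 + n - r_2) = n(n + 2/3).
Evaluating step by step (a_0 = 1):
  n = 1: D(1) = 1(1 + 2/3) = 5/3; numerator = -2(1) = -2; a_1 = (-2)/(5/3) = -6/5
  n = 2: D(2) = 2(2 + 2/3) = 16/3; numerator = -2(-6/5) - 1(1) = 7/5; a_2 = (7/5)/(16/3) = 21/80
  n = 3: D(3) = 3(3 + 2/3) = 11; numerator = -2(21/80) - 1(-6/5) = 27/40; a_3 = (27/40)/(11) = 27/440
  n = 4: D(4) = 4(4 + 2/3) = 56/3; numerator = -2(27/440) - 1(21/80) = -339/880; a_4 = (-339/880)/(56/3) = -1017/49280
  n = 5: D(5) = 5(5 + 2/3) = 85/3; numerator = -2(-1017/49280) - 1(27/440) = -9/448; a_5 = (-9/448)/(85/3) = -27/38080

r = -1/3; a_0 = 1; a_1 = -6/5; a_2 = 21/80; a_3 = 27/440; a_4 = -1017/49280; a_5 = -27/38080


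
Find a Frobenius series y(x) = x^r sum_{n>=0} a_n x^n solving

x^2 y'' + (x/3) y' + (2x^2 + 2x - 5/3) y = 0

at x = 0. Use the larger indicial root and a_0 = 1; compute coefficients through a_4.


Write in Frobenius form y'' + (p(x)/x) y' + (q(x)/x^2) y = 0:
  p(x) = 1/3,  q(x) = 2x^2 + 2x - 5/3.
Indicial equation: r(r-1) + (1/3) r + (-5/3) = 0 -> roots r_1 = 5/3, r_2 = -1.
Take r = r_1 = 5/3. Let y(x) = x^r sum_{n>=0} a_n x^n with a_0 = 1.
Substitute y = x^r sum a_n x^n and match x^{r+n}. The recurrence is
  D(n) a_n + 2 a_{n-1} + 2 a_{n-2} = 0,  where D(n) = (r+n)(r+n-1) + (1/3)(r+n) + (-5/3).
  a_n = [-2 a_{n-1} - 2 a_{n-2}] / D(n).
Since the indicial polynomial factors as (r - r_1)(r - r_2), D(n) = (r_1 + n - r_1)(r_1 + n - r_2) = n(n + 8/3).
Evaluating step by step (a_0 = 1):
  n = 1: D(1) = 1(1 + 8/3) = 11/3; numerator = -2(1) = -2; a_1 = (-2)/(11/3) = -6/11
  n = 2: D(2) = 2(2 + 8/3) = 28/3; numerator = -2(-6/11) - 2(1) = -10/11; a_2 = (-10/11)/(28/3) = -15/154
  n = 3: D(3) = 3(3 + 8/3) = 17; numerator = -2(-15/154) - 2(-6/11) = 9/7; a_3 = (9/7)/(17) = 9/119
  n = 4: D(4) = 4(4 + 8/3) = 80/3; numerator = -2(9/119) - 2(-15/154) = 57/1309; a_4 = (57/1309)/(80/3) = 171/104720

r = 5/3; a_0 = 1; a_1 = -6/11; a_2 = -15/154; a_3 = 9/119; a_4 = 171/104720


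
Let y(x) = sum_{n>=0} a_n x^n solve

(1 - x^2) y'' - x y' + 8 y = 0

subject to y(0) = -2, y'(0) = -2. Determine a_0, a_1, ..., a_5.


Ansatz: y(x) = sum_{n>=0} a_n x^n, so y'(x) = sum_{n>=1} n a_n x^(n-1) and y''(x) = sum_{n>=2} n(n-1) a_n x^(n-2).
Substitute into P(x) y'' + Q(x) y' + R(x) y = 0 with P(x) = 1 - x^2, Q(x) = -x, R(x) = 8, and match powers of x.
Initial conditions: a_0 = -2, a_1 = -2.
Setting the coefficient of each power of x to zero and solving order by order (substituting the coefficients already found):
  x^0: 2 a_2 + 8 a_0 = 0  ->  2 a_2 = -8 a_0 = 16  ->  a_2 = 8
  x^1: 6 a_3 + 7 a_1 = 0  ->  6 a_3 = -7 a_1 = 14  ->  a_3 = 7/3
  x^2: 12 a_4 + 4 a_2 = 0  ->  12 a_4 = -4 a_2 = -32  ->  a_4 = -8/3
  x^3: 20 a_5 - a_3 = 0  ->  20 a_5 = a_3 = 7/3  ->  a_5 = 7/60
Truncated series: y(x) = -2 - 2 x + 8 x^2 + (7/3) x^3 - (8/3) x^4 + (7/60) x^5 + O(x^6).

a_0 = -2; a_1 = -2; a_2 = 8; a_3 = 7/3; a_4 = -8/3; a_5 = 7/60


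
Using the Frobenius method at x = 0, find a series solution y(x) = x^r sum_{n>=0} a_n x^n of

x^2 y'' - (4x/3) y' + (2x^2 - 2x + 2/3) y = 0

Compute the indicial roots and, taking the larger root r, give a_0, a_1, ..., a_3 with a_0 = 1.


Write in Frobenius form y'' + (p(x)/x) y' + (q(x)/x^2) y = 0:
  p(x) = -4/3,  q(x) = 2x^2 - 2x + 2/3.
Indicial equation: r(r-1) + (-4/3) r + (2/3) = 0 -> roots r_1 = 2, r_2 = 1/3.
Take r = r_1 = 2. Let y(x) = x^r sum_{n>=0} a_n x^n with a_0 = 1.
Substitute y = x^r sum a_n x^n and match x^{r+n}. The recurrence is
  D(n) a_n - 2 a_{n-1} + 2 a_{n-2} = 0,  where D(n) = (r+n)(r+n-1) + (-4/3)(r+n) + (2/3).
  a_n = [2 a_{n-1} - 2 a_{n-2}] / D(n).
Since the indicial polynomial factors as (r - r_1)(r - r_2), D(n) = (r_1 + n - r_1)(r_1 + n - r_2) = n(n + 5/3).
Evaluating step by step (a_0 = 1):
  n = 1: D(1) = 1(1 + 5/3) = 8/3; numerator = 2(1) = 2; a_1 = (2)/(8/3) = 3/4
  n = 2: D(2) = 2(2 + 5/3) = 22/3; numerator = 2(3/4) - 2(1) = -1/2; a_2 = (-1/2)/(22/3) = -3/44
  n = 3: D(3) = 3(3 + 5/3) = 14; numerator = 2(-3/44) - 2(3/4) = -18/11; a_3 = (-18/11)/(14) = -9/77

r = 2; a_0 = 1; a_1 = 3/4; a_2 = -3/44; a_3 = -9/77


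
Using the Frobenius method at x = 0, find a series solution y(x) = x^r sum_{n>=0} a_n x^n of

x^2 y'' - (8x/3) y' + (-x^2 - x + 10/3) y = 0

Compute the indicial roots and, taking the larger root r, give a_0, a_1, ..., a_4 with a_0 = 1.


Write in Frobenius form y'' + (p(x)/x) y' + (q(x)/x^2) y = 0:
  p(x) = -8/3,  q(x) = -x^2 - x + 10/3.
Indicial equation: r(r-1) + (-8/3) r + (10/3) = 0 -> roots r_1 = 2, r_2 = 5/3.
Take r = r_1 = 2. Let y(x) = x^r sum_{n>=0} a_n x^n with a_0 = 1.
Substitute y = x^r sum a_n x^n and match x^{r+n}. The recurrence is
  D(n) a_n - 1 a_{n-1} - 1 a_{n-2} = 0,  where D(n) = (r+n)(r+n-1) + (-8/3)(r+n) + (10/3).
  a_n = [1 a_{n-1} + 1 a_{n-2}] / D(n).
Since the indicial polynomial factors as (r - r_1)(r - r_2), D(n) = (r_1 + n - r_1)(r_1 + n - r_2) = n(n + 1/3).
Evaluating step by step (a_0 = 1):
  n = 1: D(1) = 1(1 + 1/3) = 4/3; numerator = 1(1) = 1; a_1 = (1)/(4/3) = 3/4
  n = 2: D(2) = 2(2 + 1/3) = 14/3; numerator = 1(3/4) + 1(1) = 7/4; a_2 = (7/4)/(14/3) = 3/8
  n = 3: D(3) = 3(3 + 1/3) = 10; numerator = 1(3/8) + 1(3/4) = 9/8; a_3 = (9/8)/(10) = 9/80
  n = 4: D(4) = 4(4 + 1/3) = 52/3; numerator = 1(9/80) + 1(3/8) = 39/80; a_4 = (39/80)/(52/3) = 9/320

r = 2; a_0 = 1; a_1 = 3/4; a_2 = 3/8; a_3 = 9/80; a_4 = 9/320


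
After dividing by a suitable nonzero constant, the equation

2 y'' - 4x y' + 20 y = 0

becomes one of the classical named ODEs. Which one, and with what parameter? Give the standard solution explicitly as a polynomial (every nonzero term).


All three coefficients share the factor 2; dividing through by 2 gives  y'' - 2x y' + 10 y = 0.
This matches the Hermite equation y'' - 2x y' + 2n y = 0 with 2n = 10, so n = 5; the polynomial solution is H_5(x).
With y = sum_k a_k x^k, matching x^k gives (k+2)(k+1) a_{k+2} = 2(k - n) a_k = 2(k - 5) a_k. The right side vanishes at k = 5, so the series with the parity of 5 terminates at degree 5.
Standard normalization: leading coefficient of H_n is 2^n, so a_5 = 2^5 = 32. Work downward with a_k = (k+1)(k+2) a_{k+2} / (2(k - n)):
  a_3 = (4)(5)(32) / (2(3 - 5)) = 640/(-4) = -160
  a_1 = (2)(3)(-160) / (2(1 - 5)) = -960/(-8) = 120
Hence H_5(x) = 32 x^5 - 160 x^3 + 120 x.

H_5(x); series = 32 x^5 - 160 x^3 + 120 x


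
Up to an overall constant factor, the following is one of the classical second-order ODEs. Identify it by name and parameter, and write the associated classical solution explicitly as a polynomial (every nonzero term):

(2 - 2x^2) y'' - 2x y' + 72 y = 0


All three coefficients share the factor 2; dividing through by 2 gives  (1 - x^2) y'' - x y' + 36 y = 0.
This matches the Chebyshev equation (1 - x^2) y'' - x y' + n^2 y = 0 (note the -x y' term, not -2x y') with n^2 = 36, so n = 6; the polynomial solution is T_6(x).
With y = sum_k a_k x^k, matching x^k gives (k+2)(k+1) a_{k+2} = (k^2 - n^2) a_k = (k - 6)(k + 6) a_k. The right side vanishes at k = 6, so the series with the parity of 6 terminates at degree 6.
Standard normalization: leading coefficient of T_n is 2^(n-1), so a_6 = 2^5 = 32. Work downward with a_k = (k+1)(k+2) a_{k+2} / ((k - 6)(k + 6)):
  a_4 = (5)(6)(32) / ((4 - 6)(4 + 6)) = 960/(-20) = -48
  a_2 = (3)(4)(-48) / ((2 - 6)(2 + 6)) = -576/(-32) = 18
  a_0 = (1)(2)(18) / ((0 - 6)(0 + 6)) = 36/(-36) = -1
Hence T_6(x) = 32 x^6 - 48 x^4 + 18 x^2 - 1.

T_6(x); series = 32 x^6 - 48 x^4 + 18 x^2 - 1


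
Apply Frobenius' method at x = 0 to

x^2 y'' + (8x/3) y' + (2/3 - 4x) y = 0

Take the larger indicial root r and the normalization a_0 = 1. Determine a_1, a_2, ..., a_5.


Write in Frobenius form y'' + (p(x)/x) y' + (q(x)/x^2) y = 0:
  p(x) = 8/3,  q(x) = 2/3 - 4x.
Indicial equation: r(r-1) + (8/3) r + (2/3) = 0 -> roots r_1 = -2/3, r_2 = -1.
Take r = r_1 = -2/3. Let y(x) = x^r sum_{n>=0} a_n x^n with a_0 = 1.
Substitute y = x^r sum a_n x^n and match x^{r+n}. The recurrence is
  D(n) a_n - 4 a_{n-1} = 0,  where D(n) = (r+n)(r+n-1) + (8/3)(r+n) + (2/3).
  a_n = 4 / D(n) * a_{n-1}.
Since the indicial polynomial factors as (r - r_1)(r - r_2), D(n) = (r_1 + n - r_1)(r_1 + n - r_2) = n(n + 1/3).
Evaluating step by step (a_0 = 1):
  n = 1: D(1) = 1(1 + 1/3) = 4/3; numerator = 4(1) = 4; a_1 = (4)/(4/3) = 3
  n = 2: D(2) = 2(2 + 1/3) = 14/3; numerator = 4(3) = 12; a_2 = (12)/(14/3) = 18/7
  n = 3: D(3) = 3(3 + 1/3) = 10; numerator = 4(18/7) = 72/7; a_3 = (72/7)/(10) = 36/35
  n = 4: D(4) = 4(4 + 1/3) = 52/3; numerator = 4(36/35) = 144/35; a_4 = (144/35)/(52/3) = 108/455
  n = 5: D(5) = 5(5 + 1/3) = 80/3; numerator = 4(108/455) = 432/455; a_5 = (432/455)/(80/3) = 81/2275

r = -2/3; a_0 = 1; a_1 = 3; a_2 = 18/7; a_3 = 36/35; a_4 = 108/455; a_5 = 81/2275


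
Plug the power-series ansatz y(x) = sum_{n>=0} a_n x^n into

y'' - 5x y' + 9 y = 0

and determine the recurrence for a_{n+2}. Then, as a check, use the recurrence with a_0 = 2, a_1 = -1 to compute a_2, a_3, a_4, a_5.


Substitute y = sum_n a_n x^n.
y''(x) has coefficient (n+2)(n+1) a_{n+2} at x^n;
-5 x y'(x) has coefficient -5 n a_n at x^n (shift);
9 y(x) has coefficient 9 a_n at x^n.
Matching x^n: (n+2)(n+1) a_{n+2} + (-5n + 9) a_n = 0.
Thus a_{n+2} = (5n - 9) / ((n+1)(n+2)) * a_n.

Check with a_0 = 2, a_1 = -1 (apply the recurrence for n = 0, 1, 2, 3): a_0 = 2, a_1 = -1, a_2 = -9, a_3 = 2/3, a_4 = -3/4, a_5 = 1/5.

a_(n+2) = (5n - 9) / ((n+1)(n+2)) * a_n; check: a_0 = 2, a_1 = -1, a_2 = -9, a_3 = 2/3, a_4 = -3/4, a_5 = 1/5


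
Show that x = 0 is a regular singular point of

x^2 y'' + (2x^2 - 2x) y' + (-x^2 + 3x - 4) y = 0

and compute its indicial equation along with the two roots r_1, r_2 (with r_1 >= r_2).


Divide by x^2 to reach normal form y'' + P_1(x) y' + P_2(x) y = 0 with P_1(x) = 2 - 2/x and P_2(x) = -1 + 3/x - 4/x^2.
x = 0 is a singular point because the y'-coefficient 2 - 2/x has a pole at x = 0 and the y-coefficient -1 + 3/x - 4/x^2 has a pole at x = 0.
It is a regular singular point because x P_1(x) = p(x) = 2x - 2 and x^2 P_2(x) = q(x) = -x^2 + 3x - 4 are polynomials, hence analytic at x = 0.
p(0) = -2,  q(0) = -4.
Indicial equation: r(r-1) + p(0) r + q(0) = 0, i.e. r^2 + (p(0) - 1) r + q(0) = 0, i.e. r^2 - 3 r - 4 = 0.
Discriminant: (-3)^2 - 4(-4) = 25, so r = (3 ± 5)/2.
Solving: r_1 = 4, r_2 = -1.

indicial: r^2 - 3 r - 4 = 0; roots r_1 = 4, r_2 = -1


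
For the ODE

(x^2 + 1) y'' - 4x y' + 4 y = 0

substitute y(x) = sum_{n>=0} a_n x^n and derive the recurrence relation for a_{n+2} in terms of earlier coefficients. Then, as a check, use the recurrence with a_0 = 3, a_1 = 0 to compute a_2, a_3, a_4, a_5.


Substitute y = sum_n a_n x^n.
(1 + 1 x^2) y'' contributes (n+2)(n+1) a_{n+2} + n(n-1) a_n at x^n.
-4 x y'(x) contributes -4 n a_n at x^n.
4 y(x) contributes 4 a_n at x^n.
Matching x^n: (n+2)(n+1) a_{n+2} + (n(n-1) - 4 n + 4) a_n = 0.
Thus a_{n+2} = (-n(n-1) + 4 n - 4) / ((n+1)(n+2)) * a_n.

Check with a_0 = 3, a_1 = 0 (apply the recurrence for n = 0, 1, 2, 3): a_0 = 3, a_1 = 0, a_2 = -6, a_3 = 0, a_4 = -1, a_5 = 0.

a_(n+2) = (-n(n-1) + 4 n - 4) / ((n+1)(n+2)) * a_n; check: a_0 = 3, a_1 = 0, a_2 = -6, a_3 = 0, a_4 = -1, a_5 = 0


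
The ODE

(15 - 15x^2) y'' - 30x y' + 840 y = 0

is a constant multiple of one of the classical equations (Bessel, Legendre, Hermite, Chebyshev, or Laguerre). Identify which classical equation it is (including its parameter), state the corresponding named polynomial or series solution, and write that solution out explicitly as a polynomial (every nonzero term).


All three coefficients share the factor 15; dividing through by 15 gives  (1 - x^2) y'' - 2x y' + 56 y = 0.
This matches the Legendre equation (1 - x^2) y'' - 2x y' + n(n+1) y = 0 (note the -2x y' term) with n(n+1) = 56, so n = 7; the polynomial solution is P_7(x).
With y = sum_k a_k x^k, matching x^k gives (k+2)(k+1) a_{k+2} = [k(k+1) - n(n+1)] a_k = (k - 7)(k + 8) a_k. The right side vanishes at k = 7, so the series with the parity of 7 terminates at degree 7.
Standard normalization (P_n(1) = 1): leading coefficient (2n)!/(2^n (n!)^2) = 87178291200/(128*25401600) = 429/16, so a_7 = 429/16. Work downward with a_k = (k+1)(k+2) a_{k+2} / ((k - 7)(k + 8)):
  a_5 = (6)(7)(429/16) / ((5 - 7)(5 + 8)) = (9009/8)/(-26) = -693/16
  a_3 = (4)(5)(-693/16) / ((3 - 7)(3 + 8)) = (-3465/4)/(-44) = 315/16
  a_1 = (2)(3)(315/16) / ((1 - 7)(1 + 8)) = (945/8)/(-54) = -35/16
Hence P_7(x) = 429 x^7/16 - 693 x^5/16 + 315 x^3/16 - 35 x/16.

P_7(x); series = 429 x^7/16 - 693 x^5/16 + 315 x^3/16 - 35 x/16


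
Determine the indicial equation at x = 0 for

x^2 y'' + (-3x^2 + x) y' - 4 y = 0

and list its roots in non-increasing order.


Divide by x^2 to reach normal form y'' + P_1(x) y' + P_2(x) y = 0 with P_1(x) = -3 + 1/x and P_2(x) = -4/x^2.
x = 0 is a singular point because the y'-coefficient -3 + 1/x has a pole at x = 0 and the y-coefficient -4/x^2 has a pole at x = 0.
It is a regular singular point because x P_1(x) = p(x) = 1 - 3x and x^2 P_2(x) = q(x) = -4 are polynomials, hence analytic at x = 0.
p(0) = 1,  q(0) = -4.
Indicial equation: r(r-1) + p(0) r + q(0) = 0, i.e. r^2 + (p(0) - 1) r + q(0) = 0, i.e. r^2 - 4 = 0.
Discriminant: (0)^2 - 4(-4) = 16, so r = (0 ± 4)/2.
Solving: r_1 = 2, r_2 = -2.

indicial: r^2 - 4 = 0; roots r_1 = 2, r_2 = -2


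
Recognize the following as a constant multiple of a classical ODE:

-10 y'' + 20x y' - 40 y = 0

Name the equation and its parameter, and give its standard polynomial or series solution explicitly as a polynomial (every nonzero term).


All three coefficients share the factor -10; dividing through by -10 gives  y'' - 2x y' + 4 y = 0.
This matches the Hermite equation y'' - 2x y' + 2n y = 0 with 2n = 4, so n = 2; the polynomial solution is H_2(x).
With y = sum_k a_k x^k, matching x^k gives (k+2)(k+1) a_{k+2} = 2(k - n) a_k = 2(k - 2) a_k. The right side vanishes at k = 2, so the series with the parity of 2 terminates at degree 2.
Standard normalization: leading coefficient of H_n is 2^n, so a_2 = 2^2 = 4. Work downward with a_k = (k+1)(k+2) a_{k+2} / (2(k - n)):
  a_0 = (1)(2)(4) / (2(0 - 2)) = 8/(-4) = -2
Hence H_2(x) = 4 x^2 - 2.

H_2(x); series = 4 x^2 - 2


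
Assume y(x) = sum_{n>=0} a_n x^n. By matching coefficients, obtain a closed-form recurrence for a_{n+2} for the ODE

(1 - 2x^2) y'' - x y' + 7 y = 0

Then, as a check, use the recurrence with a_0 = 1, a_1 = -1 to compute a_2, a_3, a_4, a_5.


Substitute y = sum_n a_n x^n.
(1 - 2 x^2) y'' contributes (n+2)(n+1) a_{n+2} - 2 n(n-1) a_n at x^n.
-x y'(x) contributes -n a_n at x^n.
7 y(x) contributes 7 a_n at x^n.
Matching x^n: (n+2)(n+1) a_{n+2} + (-2 n(n-1) - n + 7) a_n = 0.
Thus a_{n+2} = (2 n(n-1) + n - 7) / ((n+1)(n+2)) * a_n.

Check with a_0 = 1, a_1 = -1 (apply the recurrence for n = 0, 1, 2, 3): a_0 = 1, a_1 = -1, a_2 = -7/2, a_3 = 1, a_4 = 7/24, a_5 = 2/5.

a_(n+2) = (2 n(n-1) + n - 7) / ((n+1)(n+2)) * a_n; check: a_0 = 1, a_1 = -1, a_2 = -7/2, a_3 = 1, a_4 = 7/24, a_5 = 2/5


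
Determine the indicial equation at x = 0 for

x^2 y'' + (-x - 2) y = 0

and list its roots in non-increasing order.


Divide by x^2 to reach normal form y'' + P_1(x) y' + P_2(x) y = 0 with P_1(x) = 0 and P_2(x) = -1/x - 2/x^2.
x = 0 is a singular point because the y-coefficient -1/x - 2/x^2 has a pole at x = 0.
It is a regular singular point because x P_1(x) = p(x) = 0 and x^2 P_2(x) = q(x) = -x - 2 are polynomials, hence analytic at x = 0.
p(0) = 0,  q(0) = -2.
Indicial equation: r(r-1) + p(0) r + q(0) = 0, i.e. r^2 + (p(0) - 1) r + q(0) = 0, i.e. r^2 - 1 r - 2 = 0.
Discriminant: (-1)^2 - 4(-2) = 9, so r = (1 ± 3)/2.
Solving: r_1 = 2, r_2 = -1.

indicial: r^2 - 1 r - 2 = 0; roots r_1 = 2, r_2 = -1


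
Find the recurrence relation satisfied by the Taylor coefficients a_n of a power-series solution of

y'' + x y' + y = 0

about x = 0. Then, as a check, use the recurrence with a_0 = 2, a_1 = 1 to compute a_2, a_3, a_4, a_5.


Substitute y = sum_n a_n x^n.
y''(x) has coefficient (n+2)(n+1) a_{n+2} at x^n;
x y'(x) has coefficient n a_n at x^n (shift);
y(x) has coefficient 1 a_n at x^n.
Matching x^n: (n+2)(n+1) a_{n+2} + (n + 1) a_n = 0.
Thus a_{n+2} = (-n - 1) / ((n+1)(n+2)) * a_n.

Check with a_0 = 2, a_1 = 1 (apply the recurrence for n = 0, 1, 2, 3): a_0 = 2, a_1 = 1, a_2 = -1, a_3 = -1/3, a_4 = 1/4, a_5 = 1/15.

a_(n+2) = (-n - 1) / ((n+1)(n+2)) * a_n; check: a_0 = 2, a_1 = 1, a_2 = -1, a_3 = -1/3, a_4 = 1/4, a_5 = 1/15


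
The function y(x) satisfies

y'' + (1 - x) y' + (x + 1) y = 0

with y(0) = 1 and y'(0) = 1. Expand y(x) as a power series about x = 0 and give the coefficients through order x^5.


Ansatz: y(x) = sum_{n>=0} a_n x^n, so y'(x) = sum_{n>=1} n a_n x^(n-1) and y''(x) = sum_{n>=2} n(n-1) a_n x^(n-2).
Substitute into P(x) y'' + Q(x) y' + R(x) y = 0 with P(x) = 1, Q(x) = 1 - x, R(x) = x + 1, and match powers of x.
Initial conditions: a_0 = 1, a_1 = 1.
Setting the coefficient of each power of x to zero and solving order by order (substituting the coefficients already found):
  x^0: 2 a_2 + a_1 + a_0 = 0  ->  2 a_2 = -a_1 - a_0 = -2  ->  a_2 = -1
  x^1: 6 a_3 + 2 a_2 + a_0 = 0  ->  6 a_3 = -2 a_2 - a_0 = 1  ->  a_3 = 1/6
  x^2: 12 a_4 + 3 a_3 - a_2 + a_1 = 0  ->  12 a_4 = -3 a_3 + a_2 - a_1 = -5/2  ->  a_4 = -5/24
  x^3: 20 a_5 + 4 a_4 - 2 a_3 + a_2 = 0  ->  20 a_5 = -4 a_4 + 2 a_3 - a_2 = 13/6  ->  a_5 = 13/120
Truncated series: y(x) = 1 + x - x^2 + (1/6) x^3 - (5/24) x^4 + (13/120) x^5 + O(x^6).

a_0 = 1; a_1 = 1; a_2 = -1; a_3 = 1/6; a_4 = -5/24; a_5 = 13/120


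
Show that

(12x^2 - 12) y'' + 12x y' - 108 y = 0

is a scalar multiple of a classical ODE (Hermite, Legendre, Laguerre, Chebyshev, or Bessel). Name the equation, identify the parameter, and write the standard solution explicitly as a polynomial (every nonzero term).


All three coefficients share the factor -12; dividing through by -12 gives  (1 - x^2) y'' - x y' + 9 y = 0.
This matches the Chebyshev equation (1 - x^2) y'' - x y' + n^2 y = 0 (note the -x y' term, not -2x y') with n^2 = 9, so n = 3; the polynomial solution is T_3(x).
With y = sum_k a_k x^k, matching x^k gives (k+2)(k+1) a_{k+2} = (k^2 - n^2) a_k = (k - 3)(k + 3) a_k. The right side vanishes at k = 3, so the series with the parity of 3 terminates at degree 3.
Standard normalization: leading coefficient of T_n is 2^(n-1), so a_3 = 2^2 = 4. Work downward with a_k = (k+1)(k+2) a_{k+2} / ((k - 3)(k + 3)):
  a_1 = (2)(3)(4) / ((1 - 3)(1 + 3)) = 24/(-8) = -3
Hence T_3(x) = 4 x^3 - 3 x.

T_3(x); series = 4 x^3 - 3 x


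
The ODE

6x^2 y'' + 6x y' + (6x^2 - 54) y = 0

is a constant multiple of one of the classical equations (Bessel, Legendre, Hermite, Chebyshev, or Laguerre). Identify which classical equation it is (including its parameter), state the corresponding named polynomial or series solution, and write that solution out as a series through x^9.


All three coefficients share the factor 6; dividing through by 6 gives  x^2 y'' + x y' + (x^2 - 9) y = 0.
This matches the Bessel equation x^2 y'' + x y' + (x^2 - nu^2) y = 0 with nu^2 = 9, so nu = 3; the solution bounded at x = 0 is J_3(x).
Frobenius at x = 0: indicial roots ±nu; for r = nu the recurrence k(k + 2nu) c_k = -c_{k-2} gives the standard series J_nu(x) = sum_{k>=0} (-1)^k / (k! (k+nu)!) (x/2)^(2k+nu). Evaluate the first 4 terms:
  k = 0: (-1)^0 / (0! * 3! * 2^3) x^3 = 1/(1*6*8) x^3 = (1/48) x^3
  k = 1: (-1)^1 / (1! * 4! * 2^5) x^5 = -1/(1*24*32) x^5 = (-1/768) x^5
  k = 2: (-1)^2 / (2! * 5! * 2^7) x^7 = 1/(2*120*128) x^7 = (1/30720) x^7
  k = 3: (-1)^3 / (3! * 6! * 2^9) x^9 = -1/(6*720*512) x^9 = (-1/2211840) x^9
Hence J_3(x) = -x^9/2211840 + x^7/30720 - x^5/768 + x^3/48 + ....

J_3(x); series = -x^9/2211840 + x^7/30720 - x^5/768 + x^3/48


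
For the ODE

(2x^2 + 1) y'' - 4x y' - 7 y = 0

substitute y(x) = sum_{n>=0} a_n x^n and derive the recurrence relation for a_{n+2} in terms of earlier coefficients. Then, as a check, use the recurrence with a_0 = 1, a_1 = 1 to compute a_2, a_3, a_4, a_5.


Substitute y = sum_n a_n x^n.
(1 + 2 x^2) y'' contributes (n+2)(n+1) a_{n+2} + 2 n(n-1) a_n at x^n.
-4 x y'(x) contributes -4 n a_n at x^n.
-7 y(x) contributes -7 a_n at x^n.
Matching x^n: (n+2)(n+1) a_{n+2} + (2 n(n-1) - 4 n - 7) a_n = 0.
Thus a_{n+2} = (-2 n(n-1) + 4 n + 7) / ((n+1)(n+2)) * a_n.

Check with a_0 = 1, a_1 = 1 (apply the recurrence for n = 0, 1, 2, 3): a_0 = 1, a_1 = 1, a_2 = 7/2, a_3 = 11/6, a_4 = 77/24, a_5 = 77/120.

a_(n+2) = (-2 n(n-1) + 4 n + 7) / ((n+1)(n+2)) * a_n; check: a_0 = 1, a_1 = 1, a_2 = 7/2, a_3 = 11/6, a_4 = 77/24, a_5 = 77/120


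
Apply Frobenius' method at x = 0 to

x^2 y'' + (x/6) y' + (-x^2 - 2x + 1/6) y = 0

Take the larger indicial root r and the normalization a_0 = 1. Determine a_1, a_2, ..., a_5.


Write in Frobenius form y'' + (p(x)/x) y' + (q(x)/x^2) y = 0:
  p(x) = 1/6,  q(x) = -x^2 - 2x + 1/6.
Indicial equation: r(r-1) + (1/6) r + (1/6) = 0 -> roots r_1 = 1/2, r_2 = 1/3.
Take r = r_1 = 1/2. Let y(x) = x^r sum_{n>=0} a_n x^n with a_0 = 1.
Substitute y = x^r sum a_n x^n and match x^{r+n}. The recurrence is
  D(n) a_n - 2 a_{n-1} - 1 a_{n-2} = 0,  where D(n) = (r+n)(r+n-1) + (1/6)(r+n) + (1/6).
  a_n = [2 a_{n-1} + 1 a_{n-2}] / D(n).
Since the indicial polynomial factors as (r - r_1)(r - r_2), D(n) = (r_1 + n - r_1)(r_1 + n - r_2) = n(n + 1/6).
Evaluating step by step (a_0 = 1):
  n = 1: D(1) = 1(1 + 1/6) = 7/6; numerator = 2(1) = 2; a_1 = (2)/(7/6) = 12/7
  n = 2: D(2) = 2(2 + 1/6) = 13/3; numerator = 2(12/7) + 1(1) = 31/7; a_2 = (31/7)/(13/3) = 93/91
  n = 3: D(3) = 3(3 + 1/6) = 19/2; numerator = 2(93/91) + 1(12/7) = 342/91; a_3 = (342/91)/(19/2) = 36/91
  n = 4: D(4) = 4(4 + 1/6) = 50/3; numerator = 2(36/91) + 1(93/91) = 165/91; a_4 = (165/91)/(50/3) = 99/910
  n = 5: D(5) = 5(5 + 1/6) = 155/6; numerator = 2(99/910) + 1(36/91) = 279/455; a_5 = (279/455)/(155/6) = 54/2275

r = 1/2; a_0 = 1; a_1 = 12/7; a_2 = 93/91; a_3 = 36/91; a_4 = 99/910; a_5 = 54/2275


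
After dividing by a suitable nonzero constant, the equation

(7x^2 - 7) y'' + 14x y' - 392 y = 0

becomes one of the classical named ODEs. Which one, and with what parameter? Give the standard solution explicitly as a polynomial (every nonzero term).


All three coefficients share the factor -7; dividing through by -7 gives  (1 - x^2) y'' - 2x y' + 56 y = 0.
This matches the Legendre equation (1 - x^2) y'' - 2x y' + n(n+1) y = 0 (note the -2x y' term) with n(n+1) = 56, so n = 7; the polynomial solution is P_7(x).
With y = sum_k a_k x^k, matching x^k gives (k+2)(k+1) a_{k+2} = [k(k+1) - n(n+1)] a_k = (k - 7)(k + 8) a_k. The right side vanishes at k = 7, so the series with the parity of 7 terminates at degree 7.
Standard normalization (P_n(1) = 1): leading coefficient (2n)!/(2^n (n!)^2) = 87178291200/(128*25401600) = 429/16, so a_7 = 429/16. Work downward with a_k = (k+1)(k+2) a_{k+2} / ((k - 7)(k + 8)):
  a_5 = (6)(7)(429/16) / ((5 - 7)(5 + 8)) = (9009/8)/(-26) = -693/16
  a_3 = (4)(5)(-693/16) / ((3 - 7)(3 + 8)) = (-3465/4)/(-44) = 315/16
  a_1 = (2)(3)(315/16) / ((1 - 7)(1 + 8)) = (945/8)/(-54) = -35/16
Hence P_7(x) = 429 x^7/16 - 693 x^5/16 + 315 x^3/16 - 35 x/16.

P_7(x); series = 429 x^7/16 - 693 x^5/16 + 315 x^3/16 - 35 x/16


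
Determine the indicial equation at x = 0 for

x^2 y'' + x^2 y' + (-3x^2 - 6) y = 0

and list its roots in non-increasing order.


Divide by x^2 to reach normal form y'' + P_1(x) y' + P_2(x) y = 0 with P_1(x) = 1 and P_2(x) = -3 - 6/x^2.
x = 0 is a singular point because the y-coefficient -3 - 6/x^2 has a pole at x = 0.
It is a regular singular point because x P_1(x) = p(x) = x and x^2 P_2(x) = q(x) = -3x^2 - 6 are polynomials, hence analytic at x = 0.
p(0) = 0,  q(0) = -6.
Indicial equation: r(r-1) + p(0) r + q(0) = 0, i.e. r^2 + (p(0) - 1) r + q(0) = 0, i.e. r^2 - 1 r - 6 = 0.
Discriminant: (-1)^2 - 4(-6) = 25, so r = (1 ± 5)/2.
Solving: r_1 = 3, r_2 = -2.

indicial: r^2 - 1 r - 6 = 0; roots r_1 = 3, r_2 = -2
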